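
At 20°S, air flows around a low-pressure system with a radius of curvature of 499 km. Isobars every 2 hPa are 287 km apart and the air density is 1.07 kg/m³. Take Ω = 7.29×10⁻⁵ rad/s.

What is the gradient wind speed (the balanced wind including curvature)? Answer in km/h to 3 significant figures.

34.1 km/h

Coriolis parameter at 20°S:
f = 2Ω sin φ = 2 × 7.29×10⁻⁵ × sin 20° = 4.99×10⁻⁵ s⁻¹
Pressure gradient: |∂P/∂n| = 200 Pa / 287000 m = 6.97×10⁻⁴ Pa/m
Geostrophic speed: V_g = |∂P/∂n|/(fρ) = 6.97×10⁻⁴/(4.99×10⁻⁵ × 1.07) = 13.1 m/s
Around a low, centrifugal force acts outward with Coriolis, so pressure-gradient force balances both:
(1/ρ)|∂P/∂n| = fV + V²/R  →  V² + fR·V − fR·V_g = 0
With fR = 4.99×10⁻⁵ × 499×10³ m = 24.9 m/s:
V = [−fR + √((fR)² + 4 fR V_g)]/2 = [−24.9 + √(24.9² + 4×24.9×13.1)]/2 = 9.46 m/s
Subgeostrophic (V < V_g = 13.1 m/s), as expected around a low.
Converting: 9.46 m/s × 3.6 = 34.1 km/h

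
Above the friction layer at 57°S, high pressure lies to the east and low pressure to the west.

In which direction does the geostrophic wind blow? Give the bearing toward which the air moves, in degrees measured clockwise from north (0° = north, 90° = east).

The pressure-gradient force points toward the west (bearing 270°).
Geostrophic balance: in the Southern Hemisphere the Coriolis force deflects motion to the left, so the geostrophic wind blows 90° to the left of the pressure-gradient force (low pressure on the right).
Rotating 270° by 90° counterclockwise gives 180° — the wind blows toward the south.

180°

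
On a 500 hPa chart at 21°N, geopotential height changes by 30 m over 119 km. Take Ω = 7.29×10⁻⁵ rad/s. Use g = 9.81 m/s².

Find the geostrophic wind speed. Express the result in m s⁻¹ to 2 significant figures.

Coriolis parameter at 21°N:
f = 2Ω sin φ = 2 × 7.29×10⁻⁵ × sin 21° = 5.23×10⁻⁵ s⁻¹
Height gradient: |∂Z/∂n| = 30 m / 119000 m = 2.52×10⁻⁴
On a pressure surface, geostrophic balance gives V_g = (g/f)|∂Z/∂n|:
V_g = 9.81 × 2.52×10⁻⁴ / 5.23×10⁻⁵ = 47.3 m/s

47 m s⁻¹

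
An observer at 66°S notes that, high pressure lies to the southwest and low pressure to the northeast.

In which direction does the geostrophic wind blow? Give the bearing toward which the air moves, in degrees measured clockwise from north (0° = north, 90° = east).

The pressure-gradient force points toward the northeast (bearing 045°).
Geostrophic balance: in the Southern Hemisphere the Coriolis force deflects motion to the left, so the geostrophic wind blows 90° to the left of the pressure-gradient force (low pressure on the right).
Rotating 045° by 90° counterclockwise gives 315° — the wind blows toward the northwest.

315°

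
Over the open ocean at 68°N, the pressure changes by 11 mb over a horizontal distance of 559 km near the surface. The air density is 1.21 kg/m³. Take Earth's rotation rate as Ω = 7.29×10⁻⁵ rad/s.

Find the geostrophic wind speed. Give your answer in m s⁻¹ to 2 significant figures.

Coriolis parameter at 68°N:
f = 2Ω sin φ = 2 × 7.29×10⁻⁵ × sin 68° = 1.35×10⁻⁴ s⁻¹
Pressure gradient: |∂P/∂n| = 1100 Pa / 559000 m = 1.97×10⁻³ Pa/m
Geostrophic balance (pressure-gradient force = Coriolis force):
V_g = (1/(fρ)) |∂P/∂n| = 1.97×10⁻³ / (1.35×10⁻⁴ × 1.21) = 12.0 m/s

12 m s⁻¹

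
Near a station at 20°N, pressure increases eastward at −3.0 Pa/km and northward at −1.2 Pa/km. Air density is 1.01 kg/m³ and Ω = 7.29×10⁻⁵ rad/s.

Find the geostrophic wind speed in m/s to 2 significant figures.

Coriolis parameter at 20°N:
f = 2Ω sin φ = 2 × 7.29×10⁻⁵ × sin 20° = 4.99×10⁻⁵ s⁻¹
Component geostrophic relations (x east, y north):
u_g = −(1/(fρ)) ∂P/∂y,  v_g = (1/(fρ)) ∂P/∂x
u_g = −(−1.2×10⁻³)/(4.99×10⁻⁵ × 1.01) = 23.8 m/s;  v_g = (−3.0×10⁻³)/(4.99×10⁻⁵ × 1.01) = −59.6 m/s
|V_g| = √(u_g² + v_g²) = 64.2 m/s

64 m/s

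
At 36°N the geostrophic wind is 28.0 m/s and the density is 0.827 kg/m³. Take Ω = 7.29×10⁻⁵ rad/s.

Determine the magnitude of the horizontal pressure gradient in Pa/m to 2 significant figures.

Coriolis parameter at 36°N:
f = 2Ω sin φ = 2 × 7.29×10⁻⁵ × sin 36° = 8.57×10⁻⁵ s⁻¹
Geostrophic balance rearranged: |∂P/∂n| = f ρ V_g
|∂P/∂n| = 8.57×10⁻⁵ × 0.827 × 28.0 = 1.98×10⁻³ Pa/m

2.0×10⁻³ Pa/m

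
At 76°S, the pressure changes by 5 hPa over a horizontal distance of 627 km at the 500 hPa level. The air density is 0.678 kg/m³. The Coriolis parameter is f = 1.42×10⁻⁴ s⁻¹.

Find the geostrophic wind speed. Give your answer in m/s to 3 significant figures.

Pressure gradient: |∂P/∂n| = 500 Pa / 627000 m = 7.97×10⁻⁴ Pa/m
Geostrophic balance (pressure-gradient force = Coriolis force):
V_g = (1/(fρ)) |∂P/∂n| = 7.97×10⁻⁴ / (1.42×10⁻⁴ × 0.678) = 8.28 m/s

8.28 m/s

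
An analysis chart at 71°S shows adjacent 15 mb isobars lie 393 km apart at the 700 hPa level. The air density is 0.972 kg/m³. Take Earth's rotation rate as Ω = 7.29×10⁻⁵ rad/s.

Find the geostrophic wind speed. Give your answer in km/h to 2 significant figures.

100 km/h

Coriolis parameter at 71°S:
f = 2Ω sin φ = 2 × 7.29×10⁻⁵ × sin 71° = 1.38×10⁻⁴ s⁻¹
Pressure gradient: |∂P/∂n| = 1500 Pa / 393000 m = 3.82×10⁻³ Pa/m
Geostrophic balance (pressure-gradient force = Coriolis force):
V_g = (1/(fρ)) |∂P/∂n| = 3.82×10⁻³ / (1.38×10⁻⁴ × 0.972) = 28.5 m/s
Converting: 28.5 m/s × 3.6 = 100 km/h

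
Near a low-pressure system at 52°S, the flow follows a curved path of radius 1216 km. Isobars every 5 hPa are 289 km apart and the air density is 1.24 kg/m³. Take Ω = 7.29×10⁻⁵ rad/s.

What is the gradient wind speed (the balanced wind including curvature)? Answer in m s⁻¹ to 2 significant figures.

11 m s⁻¹

Coriolis parameter at 52°S:
f = 2Ω sin φ = 2 × 7.29×10⁻⁵ × sin 52° = 1.15×10⁻⁴ s⁻¹
Pressure gradient: |∂P/∂n| = 500 Pa / 289000 m = 1.73×10⁻³ Pa/m
Geostrophic speed: V_g = |∂P/∂n|/(fρ) = 1.73×10⁻³/(1.15×10⁻⁴ × 1.24) = 12.1 m/s
Around a low, centrifugal force acts outward with Coriolis, so pressure-gradient force balances both:
(1/ρ)|∂P/∂n| = fV + V²/R  →  V² + fR·V − fR·V_g = 0
With fR = 1.15×10⁻⁴ × 1216×10³ m = 140 m/s:
V = [−fR + √((fR)² + 4 fR V_g)]/2 = [−140 + √(140² + 4×140×12.1)]/2 = 11.2 m/s
Subgeostrophic (V < V_g = 12.1 m/s), as expected around a low.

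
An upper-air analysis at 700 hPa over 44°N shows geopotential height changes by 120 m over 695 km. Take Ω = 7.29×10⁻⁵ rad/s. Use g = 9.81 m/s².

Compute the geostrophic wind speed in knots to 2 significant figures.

Coriolis parameter at 44°N:
f = 2Ω sin φ = 2 × 7.29×10⁻⁵ × sin 44° = 1.01×10⁻⁴ s⁻¹
Height gradient: |∂Z/∂n| = 120 m / 695000 m = 1.73×10⁻⁴
On a pressure surface, geostrophic balance gives V_g = (g/f)|∂Z/∂n|:
V_g = 9.81 × 1.73×10⁻⁴ / 1.01×10⁻⁴ = 16.7 m/s
Converting: 16.7 m/s × 1.944 = 33 knots

33 knots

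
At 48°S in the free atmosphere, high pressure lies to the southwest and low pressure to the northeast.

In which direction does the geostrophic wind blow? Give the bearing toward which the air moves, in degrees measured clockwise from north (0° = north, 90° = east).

The pressure-gradient force points toward the northeast (bearing 045°).
Geostrophic balance: in the Southern Hemisphere the Coriolis force deflects motion to the left, so the geostrophic wind blows 90° to the left of the pressure-gradient force (low pressure on the right).
Rotating 045° by 90° counterclockwise gives 315° — the wind blows toward the northwest.

315°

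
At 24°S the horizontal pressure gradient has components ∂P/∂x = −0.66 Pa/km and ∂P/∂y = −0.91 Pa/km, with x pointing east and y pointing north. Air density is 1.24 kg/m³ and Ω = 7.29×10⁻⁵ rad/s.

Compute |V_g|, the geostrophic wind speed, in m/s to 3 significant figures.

15.3 m/s

Coriolis parameter at 24°S:
f = 2Ω sin φ = 2 × 7.29×10⁻⁵ × sin 24° = 5.93×10⁻⁵ s⁻¹
In the Southern Hemisphere f is negative: f = −5.93×10⁻⁵ s⁻¹.
Component geostrophic relations (x east, y north):
u_g = −(1/(fρ)) ∂P/∂y,  v_g = (1/(fρ)) ∂P/∂x
u_g = −(−0.91×10⁻³)/(−5.93×10⁻⁵ × 1.24) = −12.4 m/s;  v_g = (−0.66×10⁻³)/(−5.93×10⁻⁵ × 1.24) = 8.98 m/s
|V_g| = √(u_g² + v_g²) = 15.3 m/s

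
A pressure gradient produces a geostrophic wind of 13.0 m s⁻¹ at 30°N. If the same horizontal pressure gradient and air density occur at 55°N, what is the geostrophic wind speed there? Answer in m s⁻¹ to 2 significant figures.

With the same pressure gradient and density, V_g ∝ 1/f ∝ 1/sin φ.
V₂ = V₁ · sin φ₁ / sin φ₂ = 13.0 × sin 30° / sin 55°
V₂ = 13.0 × 0.5000/0.8192 = 7.9 m s⁻¹

7.9 m s⁻¹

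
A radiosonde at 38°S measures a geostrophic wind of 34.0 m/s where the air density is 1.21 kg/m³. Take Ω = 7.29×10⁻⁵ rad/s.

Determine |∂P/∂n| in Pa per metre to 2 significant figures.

3.7×10⁻³ Pa/m

Coriolis parameter at 38°S:
f = 2Ω sin φ = 2 × 7.29×10⁻⁵ × sin 38° = 8.98×10⁻⁵ s⁻¹
Geostrophic balance rearranged: |∂P/∂n| = f ρ V_g
|∂P/∂n| = 8.98×10⁻⁵ × 1.21 × 34.0 = 3.69×10⁻³ Pa/m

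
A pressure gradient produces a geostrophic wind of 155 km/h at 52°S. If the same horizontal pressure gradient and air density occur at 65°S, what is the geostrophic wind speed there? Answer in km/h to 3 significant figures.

135 km/h

With the same pressure gradient and density, V_g ∝ 1/f ∝ 1/sin φ.
V₂ = V₁ · sin φ₁ / sin φ₂ = 155 × sin 52° / sin 65°
V₂ = 155 × 0.7880/0.9063 = 135 km/h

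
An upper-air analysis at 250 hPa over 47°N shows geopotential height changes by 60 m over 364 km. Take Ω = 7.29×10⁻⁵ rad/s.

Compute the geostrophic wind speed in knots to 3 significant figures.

29.5 knots

Coriolis parameter at 47°N:
f = 2Ω sin φ = 2 × 7.29×10⁻⁵ × sin 47° = 1.07×10⁻⁴ s⁻¹
Height gradient: |∂Z/∂n| = 60 m / 364000 m = 1.65×10⁻⁴
On a pressure surface, geostrophic balance gives V_g = (g/f)|∂Z/∂n|:
V_g = 9.81 × 1.65×10⁻⁴ / 1.07×10⁻⁴ = 15.2 m/s
Converting: 15.2 m/s × 1.944 = 29.5 knots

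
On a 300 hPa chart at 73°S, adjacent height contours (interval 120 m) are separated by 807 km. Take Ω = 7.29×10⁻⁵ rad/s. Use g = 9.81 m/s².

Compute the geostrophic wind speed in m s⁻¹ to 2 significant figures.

10 m s⁻¹

Coriolis parameter at 73°S:
f = 2Ω sin φ = 2 × 7.29×10⁻⁵ × sin 73° = 1.39×10⁻⁴ s⁻¹
Height gradient: |∂Z/∂n| = 120 m / 807000 m = 1.49×10⁻⁴
On a pressure surface, geostrophic balance gives V_g = (g/f)|∂Z/∂n|:
V_g = 9.81 × 1.49×10⁻⁴ / 1.39×10⁻⁴ = 10.5 m/s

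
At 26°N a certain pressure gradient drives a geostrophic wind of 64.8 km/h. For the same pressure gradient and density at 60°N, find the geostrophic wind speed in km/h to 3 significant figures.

32.8 km/h

With the same pressure gradient and density, V_g ∝ 1/f ∝ 1/sin φ.
V₂ = V₁ · sin φ₁ / sin φ₂ = 64.8 × sin 26° / sin 60°
V₂ = 64.8 × 0.4384/0.8660 = 32.8 km/h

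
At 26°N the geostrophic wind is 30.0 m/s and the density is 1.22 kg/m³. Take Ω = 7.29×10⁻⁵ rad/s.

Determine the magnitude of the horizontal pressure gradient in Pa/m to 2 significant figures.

Coriolis parameter at 26°N:
f = 2Ω sin φ = 2 × 7.29×10⁻⁵ × sin 26° = 6.39×10⁻⁵ s⁻¹
Geostrophic balance rearranged: |∂P/∂n| = f ρ V_g
|∂P/∂n| = 6.39×10⁻⁵ × 1.22 × 30.0 = 2.34×10⁻³ Pa/m

2.3×10⁻³ Pa/m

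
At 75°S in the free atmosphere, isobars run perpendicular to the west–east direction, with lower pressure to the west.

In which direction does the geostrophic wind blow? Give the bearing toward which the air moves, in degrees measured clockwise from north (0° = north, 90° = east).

180°

The pressure-gradient force points toward the west (bearing 270°).
Geostrophic balance: in the Southern Hemisphere the Coriolis force deflects motion to the left, so the geostrophic wind blows 90° to the left of the pressure-gradient force (low pressure on the right).
Rotating 270° by 90° counterclockwise gives 180° — the wind blows toward the south.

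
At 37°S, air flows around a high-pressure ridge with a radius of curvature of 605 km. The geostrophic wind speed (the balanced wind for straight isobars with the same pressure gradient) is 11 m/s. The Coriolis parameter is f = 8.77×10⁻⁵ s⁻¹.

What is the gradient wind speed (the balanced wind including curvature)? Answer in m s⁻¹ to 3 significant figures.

Around a high, pressure-gradient force acts outward with centrifugal, so Coriolis balances both:
fV = (1/ρ)|∂P/∂n| + V²/R  →  V² − fR·V + fR·V_g = 0
With fR = 8.77×10⁻⁵ × 605×10³ m = 53.1 m/s:
V = [fR − √((fR)² − 4 fR V_g)]/2 = [53.1 − √(53.1² − 4×53.1×11)]/2 = 15.6 m/s
Supergeostrophic (V > V_g = 11 m/s), as expected around a high.

15.6 m s⁻¹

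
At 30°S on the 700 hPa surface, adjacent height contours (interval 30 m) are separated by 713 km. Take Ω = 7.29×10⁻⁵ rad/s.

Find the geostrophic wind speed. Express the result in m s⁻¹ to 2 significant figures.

Coriolis parameter at 30°S:
f = 2Ω sin φ = 2 × 7.29×10⁻⁵ × sin 30° = 7.29×10⁻⁵ s⁻¹
Height gradient: |∂Z/∂n| = 30 m / 713000 m = 4.21×10⁻⁵
On a pressure surface, geostrophic balance gives V_g = (g/f)|∂Z/∂n|:
V_g = 9.81 × 4.21×10⁻⁵ / 7.29×10⁻⁵ = 5.66 m/s

5.7 m s⁻¹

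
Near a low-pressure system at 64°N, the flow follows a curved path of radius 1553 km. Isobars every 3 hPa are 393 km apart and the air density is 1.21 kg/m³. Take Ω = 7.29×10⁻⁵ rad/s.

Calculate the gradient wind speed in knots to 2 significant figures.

Coriolis parameter at 64°N:
f = 2Ω sin φ = 2 × 7.29×10⁻⁵ × sin 64° = 1.31×10⁻⁴ s⁻¹
Pressure gradient: |∂P/∂n| = 300 Pa / 393000 m = 7.63×10⁻⁴ Pa/m
Geostrophic speed: V_g = |∂P/∂n|/(fρ) = 7.63×10⁻⁴/(1.31×10⁻⁴ × 1.21) = 4.81 m/s
Around a low, centrifugal force acts outward with Coriolis, so pressure-gradient force balances both:
(1/ρ)|∂P/∂n| = fV + V²/R  →  V² + fR·V − fR·V_g = 0
With fR = 1.31×10⁻⁴ × 1553×10³ m = 204 m/s:
V = [−fR + √((fR)² + 4 fR V_g)]/2 = [−204 + √(204² + 4×204×4.81)]/2 = 4.71 m/s
Subgeostrophic (V < V_g = 4.81 m/s), as expected around a low.
Converting: 4.71 m/s × 1.944 = 9.1 knots

9.1 knots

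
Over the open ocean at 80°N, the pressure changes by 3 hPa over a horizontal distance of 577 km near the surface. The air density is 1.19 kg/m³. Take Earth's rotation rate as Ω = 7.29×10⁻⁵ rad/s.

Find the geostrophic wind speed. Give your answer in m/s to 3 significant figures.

Coriolis parameter at 80°N:
f = 2Ω sin φ = 2 × 7.29×10⁻⁵ × sin 80° = 1.44×10⁻⁴ s⁻¹
Pressure gradient: |∂P/∂n| = 300 Pa / 577000 m = 5.20×10⁻⁴ Pa/m
Geostrophic balance (pressure-gradient force = Coriolis force):
V_g = (1/(fρ)) |∂P/∂n| = 5.20×10⁻⁴ / (1.44×10⁻⁴ × 1.19) = 3.04 m/s

3.04 m/s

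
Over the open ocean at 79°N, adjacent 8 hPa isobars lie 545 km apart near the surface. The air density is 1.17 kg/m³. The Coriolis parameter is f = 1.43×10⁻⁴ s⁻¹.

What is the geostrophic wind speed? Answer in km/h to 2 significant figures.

32 km/h

Pressure gradient: |∂P/∂n| = 800 Pa / 545000 m = 1.47×10⁻³ Pa/m
Geostrophic balance (pressure-gradient force = Coriolis force):
V_g = (1/(fρ)) |∂P/∂n| = 1.47×10⁻³ / (1.43×10⁻⁴ × 1.17) = 8.77 m/s
Converting: 8.77 m/s × 3.6 = 32 km/h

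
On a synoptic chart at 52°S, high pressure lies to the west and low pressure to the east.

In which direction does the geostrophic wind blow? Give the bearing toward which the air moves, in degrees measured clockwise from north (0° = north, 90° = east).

000°

The pressure-gradient force points toward the east (bearing 090°).
Geostrophic balance: in the Southern Hemisphere the Coriolis force deflects motion to the left, so the geostrophic wind blows 90° to the left of the pressure-gradient force (low pressure on the right).
Rotating 090° by 90° counterclockwise gives 000° — the wind blows toward the north.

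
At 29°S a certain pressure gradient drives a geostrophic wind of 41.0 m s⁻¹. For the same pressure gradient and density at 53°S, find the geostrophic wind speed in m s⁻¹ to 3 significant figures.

24.9 m s⁻¹

With the same pressure gradient and density, V_g ∝ 1/f ∝ 1/sin φ.
V₂ = V₁ · sin φ₁ / sin φ₂ = 41.0 × sin 29° / sin 53°
V₂ = 41.0 × 0.4848/0.7986 = 24.9 m s⁻¹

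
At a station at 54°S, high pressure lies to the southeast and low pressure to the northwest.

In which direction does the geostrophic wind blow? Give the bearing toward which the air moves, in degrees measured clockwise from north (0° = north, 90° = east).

The pressure-gradient force points toward the northwest (bearing 315°).
Geostrophic balance: in the Southern Hemisphere the Coriolis force deflects motion to the left, so the geostrophic wind blows 90° to the left of the pressure-gradient force (low pressure on the right).
Rotating 315° by 90° counterclockwise gives 225° — the wind blows toward the southwest.

225°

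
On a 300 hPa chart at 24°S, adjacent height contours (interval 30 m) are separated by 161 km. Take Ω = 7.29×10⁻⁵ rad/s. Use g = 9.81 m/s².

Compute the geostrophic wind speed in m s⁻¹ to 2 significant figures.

31 m s⁻¹

Coriolis parameter at 24°S:
f = 2Ω sin φ = 2 × 7.29×10⁻⁵ × sin 24° = 5.93×10⁻⁵ s⁻¹
Height gradient: |∂Z/∂n| = 30 m / 161000 m = 1.86×10⁻⁴
On a pressure surface, geostrophic balance gives V_g = (g/f)|∂Z/∂n|:
V_g = 9.81 × 1.86×10⁻⁴ / 5.93×10⁻⁵ = 30.8 m/s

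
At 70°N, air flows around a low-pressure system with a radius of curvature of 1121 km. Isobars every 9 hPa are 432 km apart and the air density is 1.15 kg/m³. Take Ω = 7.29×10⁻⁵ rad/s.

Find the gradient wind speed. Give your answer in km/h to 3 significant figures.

Coriolis parameter at 70°N:
f = 2Ω sin φ = 2 × 7.29×10⁻⁵ × sin 70° = 1.37×10⁻⁴ s⁻¹
Pressure gradient: |∂P/∂n| = 900 Pa / 432000 m = 2.08×10⁻³ Pa/m
Geostrophic speed: V_g = |∂P/∂n|/(fρ) = 2.08×10⁻³/(1.37×10⁻⁴ × 1.15) = 13.2 m/s
Around a low, centrifugal force acts outward with Coriolis, so pressure-gradient force balances both:
(1/ρ)|∂P/∂n| = fV + V²/R  →  V² + fR·V − fR·V_g = 0
With fR = 1.37×10⁻⁴ × 1121×10³ m = 154 m/s:
V = [−fR + √((fR)² + 4 fR V_g)]/2 = [−154 + √(154² + 4×154×13.2)]/2 = 12.2 m/s
Subgeostrophic (V < V_g = 13.2 m/s), as expected around a low.
Converting: 12.2 m/s × 3.6 = 44.1 km/h

44.1 km/h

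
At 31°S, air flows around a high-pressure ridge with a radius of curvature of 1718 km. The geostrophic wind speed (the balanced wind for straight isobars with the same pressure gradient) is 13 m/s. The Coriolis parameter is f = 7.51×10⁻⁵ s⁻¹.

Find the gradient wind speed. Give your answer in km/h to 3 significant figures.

52.8 km/h

Around a high, pressure-gradient force acts outward with centrifugal, so Coriolis balances both:
fV = (1/ρ)|∂P/∂n| + V²/R  →  V² − fR·V + fR·V_g = 0
With fR = 7.51×10⁻⁵ × 1718×10³ m = 129 m/s:
V = [fR − √((fR)² − 4 fR V_g)]/2 = [129 − √(129² − 4×129×13)]/2 = 14.7 m/s
Supergeostrophic (V > V_g = 13 m/s), as expected around a high.
Converting: 14.7 m/s × 3.6 = 52.8 km/h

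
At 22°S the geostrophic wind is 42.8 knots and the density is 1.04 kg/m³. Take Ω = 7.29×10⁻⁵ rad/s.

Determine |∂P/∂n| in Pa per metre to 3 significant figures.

1.25×10⁻³ Pa/m

Coriolis parameter at 22°S:
f = 2Ω sin φ = 2 × 7.29×10⁻⁵ × sin 22° = 5.46×10⁻⁵ s⁻¹
Wind speed in SI: 42.8 knots = 22.0 m/s
Geostrophic balance rearranged: |∂P/∂n| = f ρ V_g
|∂P/∂n| = 5.46×10⁻⁵ × 1.04 × 22.0 = 1.25×10⁻³ Pa/m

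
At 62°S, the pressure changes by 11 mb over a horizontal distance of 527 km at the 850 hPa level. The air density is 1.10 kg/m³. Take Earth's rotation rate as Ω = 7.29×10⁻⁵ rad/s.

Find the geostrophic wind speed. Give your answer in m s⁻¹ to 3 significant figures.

Coriolis parameter at 62°S:
f = 2Ω sin φ = 2 × 7.29×10⁻⁵ × sin 62° = 1.29×10⁻⁴ s⁻¹
Pressure gradient: |∂P/∂n| = 1100 Pa / 527000 m = 2.09×10⁻³ Pa/m
Geostrophic balance (pressure-gradient force = Coriolis force):
V_g = (1/(fρ)) |∂P/∂n| = 2.09×10⁻³ / (1.29×10⁻⁴ × 1.10) = 14.7 m/s

14.7 m s⁻¹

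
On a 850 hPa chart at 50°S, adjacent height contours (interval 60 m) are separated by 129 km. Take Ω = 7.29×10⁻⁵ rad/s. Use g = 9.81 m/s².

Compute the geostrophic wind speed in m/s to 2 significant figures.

41 m/s

Coriolis parameter at 50°S:
f = 2Ω sin φ = 2 × 7.29×10⁻⁵ × sin 50° = 1.12×10⁻⁴ s⁻¹
Height gradient: |∂Z/∂n| = 60 m / 129000 m = 4.65×10⁻⁴
On a pressure surface, geostrophic balance gives V_g = (g/f)|∂Z/∂n|:
V_g = 9.81 × 4.65×10⁻⁴ / 1.12×10⁻⁴ = 40.9 m/s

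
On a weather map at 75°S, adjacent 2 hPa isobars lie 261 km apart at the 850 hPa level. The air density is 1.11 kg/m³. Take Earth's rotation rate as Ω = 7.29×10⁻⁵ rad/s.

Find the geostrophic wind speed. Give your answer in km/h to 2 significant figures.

Coriolis parameter at 75°S:
f = 2Ω sin φ = 2 × 7.29×10⁻⁵ × sin 75° = 1.41×10⁻⁴ s⁻¹
Pressure gradient: |∂P/∂n| = 200 Pa / 261000 m = 7.66×10⁻⁴ Pa/m
Geostrophic balance (pressure-gradient force = Coriolis force):
V_g = (1/(fρ)) |∂P/∂n| = 7.66×10⁻⁴ / (1.41×10⁻⁴ × 1.11) = 4.90 m/s
Converting: 4.90 m/s × 3.6 = 18 km/h

18 km/h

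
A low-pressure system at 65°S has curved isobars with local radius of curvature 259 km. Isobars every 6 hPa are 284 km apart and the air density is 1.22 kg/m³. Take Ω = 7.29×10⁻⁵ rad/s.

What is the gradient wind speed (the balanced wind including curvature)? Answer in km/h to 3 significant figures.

36.4 km/h

Coriolis parameter at 65°S:
f = 2Ω sin φ = 2 × 7.29×10⁻⁵ × sin 65° = 1.32×10⁻⁴ s⁻¹
Pressure gradient: |∂P/∂n| = 600 Pa / 284000 m = 2.11×10⁻³ Pa/m
Geostrophic speed: V_g = |∂P/∂n|/(fρ) = 2.11×10⁻³/(1.32×10⁻⁴ × 1.22) = 13.1 m/s
Around a low, centrifugal force acts outward with Coriolis, so pressure-gradient force balances both:
(1/ρ)|∂P/∂n| = fV + V²/R  →  V² + fR·V − fR·V_g = 0
With fR = 1.32×10⁻⁴ × 259×10³ m = 34.2 m/s:
V = [−fR + √((fR)² + 4 fR V_g)]/2 = [−34.2 + √(34.2² + 4×34.2×13.1)]/2 = 10.1 m/s
Subgeostrophic (V < V_g = 13.1 m/s), as expected around a low.
Converting: 10.1 m/s × 3.6 = 36.4 km/h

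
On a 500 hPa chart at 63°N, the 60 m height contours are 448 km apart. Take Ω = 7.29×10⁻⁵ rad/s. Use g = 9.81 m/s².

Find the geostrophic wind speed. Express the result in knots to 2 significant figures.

Coriolis parameter at 63°N:
f = 2Ω sin φ = 2 × 7.29×10⁻⁵ × sin 63° = 1.30×10⁻⁴ s⁻¹
Height gradient: |∂Z/∂n| = 60 m / 448000 m = 1.34×10⁻⁴
On a pressure surface, geostrophic balance gives V_g = (g/f)|∂Z/∂n|:
V_g = 9.81 × 1.34×10⁻⁴ / 1.30×10⁻⁴ = 10.1 m/s
Converting: 10.1 m/s × 1.944 = 20 knots

20 knots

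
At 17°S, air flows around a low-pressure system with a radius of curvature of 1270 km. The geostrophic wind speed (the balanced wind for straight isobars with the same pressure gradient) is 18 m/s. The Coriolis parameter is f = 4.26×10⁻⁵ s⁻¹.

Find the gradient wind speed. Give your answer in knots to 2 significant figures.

Around a low, centrifugal force acts outward with Coriolis, so pressure-gradient force balances both:
(1/ρ)|∂P/∂n| = fV + V²/R  →  V² + fR·V − fR·V_g = 0
With fR = 4.26×10⁻⁵ × 1270×10³ m = 54.1 m/s:
V = [−fR + √((fR)² + 4 fR V_g)]/2 = [−54.1 + √(54.1² + 4×54.1×18)]/2 = 14.2 m/s
Subgeostrophic (V < V_g = 18 m/s), as expected around a low.
Converting: 14.2 m/s × 1.944 = 28 knots

28 knots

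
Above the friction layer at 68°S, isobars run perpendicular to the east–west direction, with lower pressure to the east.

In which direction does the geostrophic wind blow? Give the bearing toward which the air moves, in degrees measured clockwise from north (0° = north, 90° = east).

The pressure-gradient force points toward the east (bearing 090°).
Geostrophic balance: in the Southern Hemisphere the Coriolis force deflects motion to the left, so the geostrophic wind blows 90° to the left of the pressure-gradient force (low pressure on the right).
Rotating 090° by 90° counterclockwise gives 000° — the wind blows toward the north.

000°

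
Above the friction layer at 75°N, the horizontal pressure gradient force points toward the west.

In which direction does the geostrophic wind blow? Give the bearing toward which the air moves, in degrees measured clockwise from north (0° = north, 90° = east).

The pressure-gradient force points toward the west (bearing 270°).
Geostrophic balance: in the Northern Hemisphere the Coriolis force deflects motion to the right, so the geostrophic wind blows 90° to the right of the pressure-gradient force (low pressure on the left).
Rotating 270° by 90° clockwise gives 000° — the wind blows toward the north.

000°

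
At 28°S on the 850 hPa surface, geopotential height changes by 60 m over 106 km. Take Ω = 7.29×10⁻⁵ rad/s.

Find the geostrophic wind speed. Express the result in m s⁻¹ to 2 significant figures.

81 m s⁻¹

Coriolis parameter at 28°S:
f = 2Ω sin φ = 2 × 7.29×10⁻⁵ × sin 28° = 6.84×10⁻⁵ s⁻¹
Height gradient: |∂Z/∂n| = 60 m / 106000 m = 5.66×10⁻⁴
On a pressure surface, geostrophic balance gives V_g = (g/f)|∂Z/∂n|:
V_g = 9.81 × 5.66×10⁻⁴ / 6.84×10⁻⁵ = 81.1 m/s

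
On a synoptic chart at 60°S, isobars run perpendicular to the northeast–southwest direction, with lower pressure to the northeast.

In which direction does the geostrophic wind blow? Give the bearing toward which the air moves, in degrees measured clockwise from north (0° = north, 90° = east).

The pressure-gradient force points toward the northeast (bearing 045°).
Geostrophic balance: in the Southern Hemisphere the Coriolis force deflects motion to the left, so the geostrophic wind blows 90° to the left of the pressure-gradient force (low pressure on the right).
Rotating 045° by 90° counterclockwise gives 315° — the wind blows toward the northwest.

315°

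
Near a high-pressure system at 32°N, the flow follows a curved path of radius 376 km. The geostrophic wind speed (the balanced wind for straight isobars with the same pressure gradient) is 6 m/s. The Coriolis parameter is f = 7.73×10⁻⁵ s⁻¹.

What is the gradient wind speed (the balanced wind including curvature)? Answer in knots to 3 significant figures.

Around a high, pressure-gradient force acts outward with centrifugal, so Coriolis balances both:
fV = (1/ρ)|∂P/∂n| + V²/R  →  V² − fR·V + fR·V_g = 0
With fR = 7.73×10⁻⁵ × 376×10³ m = 29.1 m/s:
V = [fR − √((fR)² − 4 fR V_g)]/2 = [29.1 − √(29.1² − 4×29.1×6)]/2 = 8.47 m/s
Supergeostrophic (V > V_g = 6 m/s), as expected around a high.
Converting: 8.47 m/s × 1.944 = 16.5 knots

16.5 knots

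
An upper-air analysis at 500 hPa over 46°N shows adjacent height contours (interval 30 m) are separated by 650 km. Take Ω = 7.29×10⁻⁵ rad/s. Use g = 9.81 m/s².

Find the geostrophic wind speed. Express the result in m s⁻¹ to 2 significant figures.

Coriolis parameter at 46°N:
f = 2Ω sin φ = 2 × 7.29×10⁻⁵ × sin 46° = 1.05×10⁻⁴ s⁻¹
Height gradient: |∂Z/∂n| = 30 m / 650000 m = 4.62×10⁻⁵
On a pressure surface, geostrophic balance gives V_g = (g/f)|∂Z/∂n|:
V_g = 9.81 × 4.62×10⁻⁵ / 1.05×10⁻⁴ = 4.32 m/s

4.3 m s⁻¹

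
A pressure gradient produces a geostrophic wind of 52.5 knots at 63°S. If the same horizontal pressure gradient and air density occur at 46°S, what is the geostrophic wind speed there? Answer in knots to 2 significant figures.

With the same pressure gradient and density, V_g ∝ 1/f ∝ 1/sin φ.
V₂ = V₁ · sin φ₁ / sin φ₂ = 52.5 × sin 63° / sin 46°
V₂ = 52.5 × 0.8910/0.7193 = 65 knots

65 knots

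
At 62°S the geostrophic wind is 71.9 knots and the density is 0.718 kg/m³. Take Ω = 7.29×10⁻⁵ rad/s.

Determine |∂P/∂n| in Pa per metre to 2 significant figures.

3.4×10⁻³ Pa/m

Coriolis parameter at 62°S:
f = 2Ω sin φ = 2 × 7.29×10⁻⁵ × sin 62° = 1.29×10⁻⁴ s⁻¹
Wind speed in SI: 71.9 knots = 37.0 m/s
Geostrophic balance rearranged: |∂P/∂n| = f ρ V_g
|∂P/∂n| = 1.29×10⁻⁴ × 0.718 × 37.0 = 3.42×10⁻³ Pa/m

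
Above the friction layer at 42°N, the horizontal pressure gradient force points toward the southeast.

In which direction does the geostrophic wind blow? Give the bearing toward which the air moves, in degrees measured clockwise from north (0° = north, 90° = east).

The pressure-gradient force points toward the southeast (bearing 135°).
Geostrophic balance: in the Northern Hemisphere the Coriolis force deflects motion to the right, so the geostrophic wind blows 90° to the right of the pressure-gradient force (low pressure on the left).
Rotating 135° by 90° clockwise gives 225° — the wind blows toward the southwest.

225°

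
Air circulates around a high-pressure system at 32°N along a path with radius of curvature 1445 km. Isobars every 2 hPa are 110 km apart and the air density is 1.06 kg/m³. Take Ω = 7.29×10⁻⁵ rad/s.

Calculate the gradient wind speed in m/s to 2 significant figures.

31 m/s

Coriolis parameter at 32°N:
f = 2Ω sin φ = 2 × 7.29×10⁻⁵ × sin 32° = 7.73×10⁻⁵ s⁻¹
Pressure gradient: |∂P/∂n| = 200 Pa / 110000 m = 1.82×10⁻³ Pa/m
Geostrophic speed: V_g = |∂P/∂n|/(fρ) = 1.82×10⁻³/(7.73×10⁻⁵ × 1.06) = 22.2 m/s
Around a high, pressure-gradient force acts outward with centrifugal, so Coriolis balances both:
fV = (1/ρ)|∂P/∂n| + V²/R  →  V² − fR·V + fR·V_g = 0
With fR = 7.73×10⁻⁵ × 1445×10³ m = 112 m/s:
V = [fR − √((fR)² − 4 fR V_g)]/2 = [112 − √(112² − 4×112×22.2)]/2 = 30.6 m/s
Supergeostrophic (V > V_g = 22.2 m/s), as expected around a high.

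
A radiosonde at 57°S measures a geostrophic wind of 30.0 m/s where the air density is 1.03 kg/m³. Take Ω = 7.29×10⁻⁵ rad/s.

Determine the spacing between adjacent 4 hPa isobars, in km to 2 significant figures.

110 km

Coriolis parameter at 57°S:
f = 2Ω sin φ = 2 × 7.29×10⁻⁵ × sin 57° = 1.22×10⁻⁴ s⁻¹
Geostrophic balance rearranged: |∂P/∂n| = f ρ V_g
|∂P/∂n| = 1.22×10⁻⁴ × 1.03 × 30.0 = 3.78×10⁻³ Pa/m
Isobar spacing: Δn = ΔP/|∂P/∂n| = 400 Pa / 3.78×10⁻³ Pa/m = 105865 m ≈ 110 km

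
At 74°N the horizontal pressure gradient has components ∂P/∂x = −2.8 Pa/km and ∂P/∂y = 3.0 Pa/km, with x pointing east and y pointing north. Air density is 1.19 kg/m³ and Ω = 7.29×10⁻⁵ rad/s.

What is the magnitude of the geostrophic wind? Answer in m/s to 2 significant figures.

Coriolis parameter at 74°N:
f = 2Ω sin φ = 2 × 7.29×10⁻⁵ × sin 74° = 1.40×10⁻⁴ s⁻¹
Component geostrophic relations (x east, y north):
u_g = −(1/(fρ)) ∂P/∂y,  v_g = (1/(fρ)) ∂P/∂x
u_g = −(3.0×10⁻³)/(1.40×10⁻⁴ × 1.19) = −18.0 m/s;  v_g = (−2.8×10⁻³)/(1.40×10⁻⁴ × 1.19) = −16.8 m/s
|V_g| = √(u_g² + v_g²) = 24.6 m/s

25 m/s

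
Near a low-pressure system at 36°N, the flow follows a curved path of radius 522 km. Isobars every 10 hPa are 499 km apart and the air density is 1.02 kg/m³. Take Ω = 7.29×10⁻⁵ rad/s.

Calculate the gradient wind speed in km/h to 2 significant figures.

Coriolis parameter at 36°N:
f = 2Ω sin φ = 2 × 7.29×10⁻⁵ × sin 36° = 8.57×10⁻⁵ s⁻¹
Pressure gradient: |∂P/∂n| = 1000 Pa / 499000 m = 2.00×10⁻³ Pa/m
Geostrophic speed: V_g = |∂P/∂n|/(fρ) = 2.00×10⁻³/(8.57×10⁻⁵ × 1.02) = 22.9 m/s
Around a low, centrifugal force acts outward with Coriolis, so pressure-gradient force balances both:
(1/ρ)|∂P/∂n| = fV + V²/R  →  V² + fR·V − fR·V_g = 0
With fR = 8.57×10⁻⁵ × 522×10³ m = 44.7 m/s:
V = [−fR + √((fR)² + 4 fR V_g)]/2 = [−44.7 + √(44.7² + 4×44.7×22.9)]/2 = 16.7 m/s
Subgeostrophic (V < V_g = 22.9 m/s), as expected around a low.
Converting: 16.7 m/s × 3.6 = 60 km/h

60 km/h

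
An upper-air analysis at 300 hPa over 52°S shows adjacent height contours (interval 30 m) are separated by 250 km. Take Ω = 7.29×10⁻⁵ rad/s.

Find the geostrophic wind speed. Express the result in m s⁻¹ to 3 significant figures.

10.2 m s⁻¹

Coriolis parameter at 52°S:
f = 2Ω sin φ = 2 × 7.29×10⁻⁵ × sin 52° = 1.15×10⁻⁴ s⁻¹
Height gradient: |∂Z/∂n| = 30 m / 250000 m = 1.20×10⁻⁴
On a pressure surface, geostrophic balance gives V_g = (g/f)|∂Z/∂n|:
V_g = 9.81 × 1.20×10⁻⁴ / 1.15×10⁻⁴ = 10.2 m/s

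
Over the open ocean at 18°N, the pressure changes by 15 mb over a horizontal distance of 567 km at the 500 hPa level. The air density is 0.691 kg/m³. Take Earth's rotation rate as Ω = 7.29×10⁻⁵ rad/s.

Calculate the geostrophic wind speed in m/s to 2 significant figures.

Coriolis parameter at 18°N:
f = 2Ω sin φ = 2 × 7.29×10⁻⁵ × sin 18° = 4.51×10⁻⁵ s⁻¹
Pressure gradient: |∂P/∂n| = 1500 Pa / 567000 m = 2.65×10⁻³ Pa/m
Geostrophic balance (pressure-gradient force = Coriolis force):
V_g = (1/(fρ)) |∂P/∂n| = 2.65×10⁻³ / (4.51×10⁻⁵ × 0.691) = 85.0 m/s

85 m/s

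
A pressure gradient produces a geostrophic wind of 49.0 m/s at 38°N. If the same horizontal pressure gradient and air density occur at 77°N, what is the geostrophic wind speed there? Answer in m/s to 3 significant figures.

With the same pressure gradient and density, V_g ∝ 1/f ∝ 1/sin φ.
V₂ = V₁ · sin φ₁ / sin φ₂ = 49.0 × sin 38° / sin 77°
V₂ = 49.0 × 0.6157/0.9744 = 31.0 m/s

31.0 m/s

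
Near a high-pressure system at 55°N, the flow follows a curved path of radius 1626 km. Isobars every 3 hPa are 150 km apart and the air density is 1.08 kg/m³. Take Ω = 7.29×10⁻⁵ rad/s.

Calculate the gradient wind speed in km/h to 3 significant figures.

61.2 km/h

Coriolis parameter at 55°N:
f = 2Ω sin φ = 2 × 7.29×10⁻⁵ × sin 55° = 1.19×10⁻⁴ s⁻¹
Pressure gradient: |∂P/∂n| = 300 Pa / 150000 m = 2.00×10⁻³ Pa/m
Geostrophic speed: V_g = |∂P/∂n|/(fρ) = 2.00×10⁻³/(1.19×10⁻⁴ × 1.08) = 15.5 m/s
Around a high, pressure-gradient force acts outward with centrifugal, so Coriolis balances both:
fV = (1/ρ)|∂P/∂n| + V²/R  →  V² − fR·V + fR·V_g = 0
With fR = 1.19×10⁻⁴ × 1626×10³ m = 194 m/s:
V = [fR − √((fR)² − 4 fR V_g)]/2 = [194 − √(194² − 4×194×15.5)]/2 = 17 m/s
Supergeostrophic (V > V_g = 15.5 m/s), as expected around a high.
Converting: 17 m/s × 3.6 = 61.2 km/h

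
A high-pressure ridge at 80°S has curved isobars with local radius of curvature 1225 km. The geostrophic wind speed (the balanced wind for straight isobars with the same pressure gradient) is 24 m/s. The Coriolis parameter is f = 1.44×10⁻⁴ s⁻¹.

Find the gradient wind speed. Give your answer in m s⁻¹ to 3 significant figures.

Around a high, pressure-gradient force acts outward with centrifugal, so Coriolis balances both:
fV = (1/ρ)|∂P/∂n| + V²/R  →  V² − fR·V + fR·V_g = 0
With fR = 1.44×10⁻⁴ × 1225×10³ m = 176 m/s:
V = [fR − √((fR)² − 4 fR V_g)]/2 = [176 − √(176² − 4×176×24)]/2 = 28.7 m/s
Supergeostrophic (V > V_g = 24 m/s), as expected around a high.

28.7 m s⁻¹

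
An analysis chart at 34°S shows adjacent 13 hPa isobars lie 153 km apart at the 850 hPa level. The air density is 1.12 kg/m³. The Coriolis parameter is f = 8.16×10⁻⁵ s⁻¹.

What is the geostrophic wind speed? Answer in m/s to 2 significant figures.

93 m/s

Pressure gradient: |∂P/∂n| = 1300 Pa / 153000 m = 8.50×10⁻³ Pa/m
Geostrophic balance (pressure-gradient force = Coriolis force):
V_g = (1/(fρ)) |∂P/∂n| = 8.50×10⁻³ / (8.16×10⁻⁵ × 1.12) = 93.0 m/s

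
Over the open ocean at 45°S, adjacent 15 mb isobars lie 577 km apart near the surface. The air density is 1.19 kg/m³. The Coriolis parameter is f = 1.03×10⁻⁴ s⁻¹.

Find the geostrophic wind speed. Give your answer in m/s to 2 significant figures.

Pressure gradient: |∂P/∂n| = 1500 Pa / 577000 m = 2.60×10⁻³ Pa/m
Geostrophic balance (pressure-gradient force = Coriolis force):
V_g = (1/(fρ)) |∂P/∂n| = 2.60×10⁻³ / (1.03×10⁻⁴ × 1.19) = 21.2 m/s

21 m/s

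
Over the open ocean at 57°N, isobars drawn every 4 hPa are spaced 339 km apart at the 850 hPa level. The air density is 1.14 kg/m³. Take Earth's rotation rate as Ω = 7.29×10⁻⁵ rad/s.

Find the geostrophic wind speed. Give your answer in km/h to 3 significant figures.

Coriolis parameter at 57°N:
f = 2Ω sin φ = 2 × 7.29×10⁻⁵ × sin 57° = 1.22×10⁻⁴ s⁻¹
Pressure gradient: |∂P/∂n| = 400 Pa / 339000 m = 1.18×10⁻³ Pa/m
Geostrophic balance (pressure-gradient force = Coriolis force):
V_g = (1/(fρ)) |∂P/∂n| = 1.18×10⁻³ / (1.22×10⁻⁴ × 1.14) = 8.46 m/s
Converting: 8.46 m/s × 3.6 = 30.5 km/h

30.5 km/h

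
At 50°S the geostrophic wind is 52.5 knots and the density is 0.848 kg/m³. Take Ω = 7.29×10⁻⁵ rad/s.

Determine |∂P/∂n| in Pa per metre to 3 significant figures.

2.56×10⁻³ Pa/m

Coriolis parameter at 50°S:
f = 2Ω sin φ = 2 × 7.29×10⁻⁵ × sin 50° = 1.12×10⁻⁴ s⁻¹
Wind speed in SI: 52.5 knots = 27.0 m/s
Geostrophic balance rearranged: |∂P/∂n| = f ρ V_g
|∂P/∂n| = 1.12×10⁻⁴ × 0.848 × 27.0 = 2.56×10⁻³ Pa/m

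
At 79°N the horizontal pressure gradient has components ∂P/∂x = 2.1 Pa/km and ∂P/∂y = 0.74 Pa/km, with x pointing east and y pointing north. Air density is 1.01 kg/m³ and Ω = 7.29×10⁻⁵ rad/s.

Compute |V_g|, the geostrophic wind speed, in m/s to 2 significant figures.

15 m/s

Coriolis parameter at 79°N:
f = 2Ω sin φ = 2 × 7.29×10⁻⁵ × sin 79° = 1.43×10⁻⁴ s⁻¹
Component geostrophic relations (x east, y north):
u_g = −(1/(fρ)) ∂P/∂y,  v_g = (1/(fρ)) ∂P/∂x
u_g = −(0.74×10⁻³)/(1.43×10⁻⁴ × 1.01) = −5.12 m/s;  v_g = (2.1×10⁻³)/(1.43×10⁻⁴ × 1.01) = 14.5 m/s
|V_g| = √(u_g² + v_g²) = 15.4 m/s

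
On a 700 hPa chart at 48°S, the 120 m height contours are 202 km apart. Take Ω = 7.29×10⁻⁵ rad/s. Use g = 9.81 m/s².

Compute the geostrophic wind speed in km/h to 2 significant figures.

Coriolis parameter at 48°S:
f = 2Ω sin φ = 2 × 7.29×10⁻⁵ × sin 48° = 1.08×10⁻⁴ s⁻¹
Height gradient: |∂Z/∂n| = 120 m / 202000 m = 5.94×10⁻⁴
On a pressure surface, geostrophic balance gives V_g = (g/f)|∂Z/∂n|:
V_g = 9.81 × 5.94×10⁻⁴ / 1.08×10⁻⁴ = 53.8 m/s
Converting: 53.8 m/s × 3.6 = 190 km/h

190 km/h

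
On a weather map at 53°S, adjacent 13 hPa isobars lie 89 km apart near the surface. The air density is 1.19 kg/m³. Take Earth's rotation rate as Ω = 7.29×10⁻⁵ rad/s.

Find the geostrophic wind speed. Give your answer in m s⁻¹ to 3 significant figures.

Coriolis parameter at 53°S:
f = 2Ω sin φ = 2 × 7.29×10⁻⁵ × sin 53° = 1.16×10⁻⁴ s⁻¹
Pressure gradient: |∂P/∂n| = 1300 Pa / 89000 m = 1.46×10⁻² Pa/m
Geostrophic balance (pressure-gradient force = Coriolis force):
V_g = (1/(fρ)) |∂P/∂n| = 1.46×10⁻² / (1.16×10⁻⁴ × 1.19) = 105 m/s

105 m s⁻¹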